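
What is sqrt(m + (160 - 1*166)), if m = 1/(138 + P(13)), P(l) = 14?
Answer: I*sqrt(34618)/76 ≈ 2.4481*I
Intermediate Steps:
m = 1/152 (m = 1/(138 + 14) = 1/152 ≈ 0.0065789)
sqrt(m + (160 - 1*166)) = sqrt(1/152 + (160 - 1*166)) = sqrt(1/152 + (160 - 166)) = sqrt(1/152 - 6) = sqrt(-911/152) = I*sqrt(34618)/76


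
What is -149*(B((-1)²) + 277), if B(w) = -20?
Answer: -38293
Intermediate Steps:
-149*(B((-1)²) + 277) = -149*(-20 + 277) = -149*257 = -38293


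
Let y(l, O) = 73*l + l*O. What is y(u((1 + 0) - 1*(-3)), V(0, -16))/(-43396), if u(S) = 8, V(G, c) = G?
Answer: -146/10849 ≈ -0.013457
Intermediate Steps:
y(l, O) = 73*l + O*l
y(u((1 + 0) - 1*(-3)), V(0, -16))/(-43396) = (8*(73 + 0))/(-43396) = (8*73)*(-1/43396) = 584*(-1/43396) = -146/10849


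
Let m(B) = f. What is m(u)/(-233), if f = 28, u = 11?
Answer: -28/233 ≈ -0.12017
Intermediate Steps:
m(B) = 28
m(u)/(-233) = 28/(-233) = 28*(-1/233) = -28/233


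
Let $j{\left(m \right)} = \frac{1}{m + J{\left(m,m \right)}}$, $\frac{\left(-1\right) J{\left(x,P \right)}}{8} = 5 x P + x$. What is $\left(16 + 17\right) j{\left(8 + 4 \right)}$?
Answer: $- \frac{11}{1948} \approx -0.0056468$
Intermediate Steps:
$J{\left(x,P \right)} = - 8 x - 40 P x$ ($J{\left(x,P \right)} = - 8 \left(5 x P + x\right) = - 8 \left(5 P x + x\right) = - 8 \left(x + 5 P x\right) = - 8 x - 40 P x$)
$j{\left(m \right)} = \frac{1}{m - 8 m \left(1 + 5 m\right)}$
$\left(16 + 17\right) j{\left(8 + 4 \right)} = \left(16 + 17\right) \left(- \frac{1}{\left(8 + 4\right) \left(7 + 40 \left(8 + 4\right)\right)}\right) = 33 \left(- \frac{1}{12 \left(7 + 40 \cdot 12\right)}\right) = 33 \left(\left(-1\right) \frac{1}{12} \frac{1}{7 + 480}\right) = 33 \left(\left(-1\right) \frac{1}{12} \cdot \frac{1}{487}\right) = 33 \left(- \frac{1}{5844}\right) = - \frac{11}{1948}$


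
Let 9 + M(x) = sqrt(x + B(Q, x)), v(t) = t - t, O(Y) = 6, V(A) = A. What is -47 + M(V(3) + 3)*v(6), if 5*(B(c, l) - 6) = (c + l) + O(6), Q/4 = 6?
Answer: -47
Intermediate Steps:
Q = 24 (Q = 4*6 = 24)
B(c, l) = 36/5 + c/5 + l/5 (B(c, l) = 6 + ((c + l) + 6)/5 = 6 + (6 + c + l)/5 = 6 + (6/5 + c/5 + l/5) = 36/5 + c/5 + l/5)
v(t) = 0
M(x) = -9 + sqrt(12 + 6*x/5) (M(x) = -9 + sqrt(x + (36/5 + (1/5)*24 + x/5)) = -9 + sqrt(x + (36/5 + 24/5 + x/5)) = -9 + sqrt(x + (12 + x/5)) = -9 + sqrt(12 + 6*x/5))
-47 + M(V(3) + 3)*v(6) = -47 + (-9 + sqrt(300 + 30*(3 + 3))/5)*0 = -47 + (-9 + sqrt(300 + 30*6)/5)*0 = -47 + (-9 + sqrt(300 + 180)/5)*0 = -47 + (-9 + sqrt(480)/5)*0 = -47 + (-9 + (4*sqrt(30))/5)*0 = -47 + (-9 + 4*sqrt(30)/5)*0 = -47 + 0 = -47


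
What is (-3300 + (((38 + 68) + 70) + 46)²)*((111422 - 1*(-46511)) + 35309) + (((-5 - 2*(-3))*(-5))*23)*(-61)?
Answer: 8886047143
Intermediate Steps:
(-3300 + (((38 + 68) + 70) + 46)²)*((111422 - 1*(-46511)) + 35309) + (((-5 - 2*(-3))*(-5))*23)*(-61) = (-3300 + ((106 + 70) + 46)²)*((111422 + 46511) + 35309) + (((-5 + 6)*(-5))*23)*(-61) = (-3300 + (176 + 46)²)*(157933 + 35309) + ((1*(-5))*23)*(-61) = (-3300 + 222²)*193242 - 5*23*(-61) = (-3300 + 49284)*193242 - 115*(-61) = 45984*193242 + 7015 = 8886040128 + 7015 = 8886047143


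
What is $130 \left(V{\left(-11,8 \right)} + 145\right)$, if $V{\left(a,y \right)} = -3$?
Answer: $18460$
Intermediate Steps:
$130 \left(V{\left(-11,8 \right)} + 145\right) = 130 \left(-3 + 145\right) = 130 \cdot 142 = 18460$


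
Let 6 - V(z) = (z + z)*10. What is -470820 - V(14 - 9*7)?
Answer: -471806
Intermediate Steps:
V(z) = 6 - 20*z (V(z) = 6 - (z + z)*10 = 6 - 2*z*10 = 6 - 20*z)
-470820 - V(14 - 9*7) = -470820 - (6 - 20*(14 - 9*7)) = -470820 - (6 - 20*(14 - 63)) = -470820 - (6 - 20*(-49)) = -470820 - (6 + 980) = -470820 - 1*986 = -470820 - 986 = -471806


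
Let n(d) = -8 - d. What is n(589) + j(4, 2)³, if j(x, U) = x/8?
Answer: -4775/8 ≈ -596.88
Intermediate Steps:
j(x, U) = x/8 (j(x, U) = x*(⅛) = x/8)
n(589) + j(4, 2)³ = (-8 - 1*589) + ((⅛)*4)³ = (-8 - 589) + (½)³ = -597 + ⅛ = -4775/8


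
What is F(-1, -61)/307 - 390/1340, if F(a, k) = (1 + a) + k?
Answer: -20147/41138 ≈ -0.48974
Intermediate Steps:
F(a, k) = 1 + a + k
F(-1, -61)/307 - 390/1340 = (1 - 1 - 61)/307 - 390/1340 = -61*1/307 - 390*1/1340 = -61/307 - 39/134 = -20147/41138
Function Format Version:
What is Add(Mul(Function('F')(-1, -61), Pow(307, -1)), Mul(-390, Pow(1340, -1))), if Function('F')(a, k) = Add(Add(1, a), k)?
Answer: Rational(-20147, 41138) ≈ -0.48974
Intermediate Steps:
Function('F')(a, k) = Add(1, a, k)
Add(Mul(Function('F')(-1, -61), Pow(307, -1)), Mul(-390, Pow(1340, -1))) = Add(Mul(Add(1, -1, -61), Pow(307, -1)), Mul(-390, Pow(1340, -1))) = Add(Mul(-61, Rational(1, 307)), Mul(-390, Rational(1, 1340))) = Add(Rational(-61, 307), Rational(-39, 134)) = Rational(-20147, 41138)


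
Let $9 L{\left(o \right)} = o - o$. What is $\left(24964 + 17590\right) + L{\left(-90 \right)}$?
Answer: $42554$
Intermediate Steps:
$L{\left(o \right)} = 0$ ($L{\left(o \right)} = \frac{o - o}{9} = \frac{1}{9} \cdot 0 = 0$)
$\left(24964 + 17590\right) + L{\left(-90 \right)} = \left(24964 + 17590\right) + 0 = 42554 + 0 = 42554$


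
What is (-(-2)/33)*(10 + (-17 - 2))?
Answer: -6/11 ≈ -0.54545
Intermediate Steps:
(-(-2)/33)*(10 + (-17 - 2)) = (-(-2)/33)*(10 - 19) = -1*(-2/33)*(-9) = (2/33)*(-9) = -6/11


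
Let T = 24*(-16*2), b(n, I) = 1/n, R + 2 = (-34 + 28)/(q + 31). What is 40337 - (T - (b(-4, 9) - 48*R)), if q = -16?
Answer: 824399/20 ≈ 41220.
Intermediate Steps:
R = -12/5 (R = -2 + (-34 + 28)/(-16 + 31) = -2 - 6/15 = -2 - 6*1/15 = -2 - ⅖ = -12/5 ≈ -2.4000)
b(n, I) = 1/n
T = -768 (T = 24*(-32) = -768)
40337 - (T - (b(-4, 9) - 48*R)) = 40337 - (-768 - (1/(-4) - 48*(-12/5))) = 40337 - (-768 - (-¼ + 576/5)) = 40337 - (-768 - 1*2299/20) = 40337 - (-768 - 2299/20) = 40337 - 1*(-17659/20) = 40337 + 17659/20 = 824399/20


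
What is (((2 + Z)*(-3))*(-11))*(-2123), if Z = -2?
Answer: 0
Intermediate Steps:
(((2 + Z)*(-3))*(-11))*(-2123) = (((2 - 2)*(-3))*(-11))*(-2123) = ((0*(-3))*(-11))*(-2123) = (0*(-11))*(-2123) = 0*(-2123) = 0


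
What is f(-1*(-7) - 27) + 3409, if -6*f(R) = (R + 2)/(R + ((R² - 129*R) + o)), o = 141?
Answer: 10571312/3101 ≈ 3409.0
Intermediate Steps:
f(R) = -(2 + R)/(6*(141 + R² - 128*R)) (f(R) = -(R + 2)/(6*(R + ((R² - 129*R) + 141))) = -(2 + R)/(6*(R + (141 + R² - 129*R))) = -(2 + R)/(6*(141 + R² - 128*R)))
f(-1*(-7) - 27) + 3409 = (-2 - (-1*(-7) - 27))/(6*(141 + (-1*(-7) - 27)² - 128*(-1*(-7) - 27))) + 3409 = (-2 - (7 - 27))/(6*(141 + (7 - 27)² - 128*(7 - 27))) + 3409 = (-2 - 1*(-20))/(6*(141 + (-20)² - 128*(-20))) + 3409 = (-2 + 20)/(6*(141 + 400 + 2560)) + 3409 = (⅙)*18/3101 + 3409 = (⅙)*(1/3101)*18 + 3409 = 3/3101 + 3409 = 10571312/3101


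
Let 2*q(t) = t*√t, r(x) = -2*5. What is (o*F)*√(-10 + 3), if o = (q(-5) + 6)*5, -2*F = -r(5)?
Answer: -125*√35/2 - 150*I*√7 ≈ -369.75 - 396.86*I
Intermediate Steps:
r(x) = -10
q(t) = t^(3/2)/2 (q(t) = (t*√t)/2 = t^(3/2)/2)
F = -5 (F = -(-1)*(-10)/2 = -½*10 = -5)
o = 30 - 25*I*√5/2 (o = ((-5)^(3/2)/2 + 6)*5 = ((-5*I*√5)/2 + 6)*5 = (-5*I*√5/2 + 6)*5 = (6 - 5*I*√5/2)*5 = 30 - 25*I*√5/2 ≈ 30.0 - 27.951*I)
(o*F)*√(-10 + 3) = ((30 - 25*I*√5/2)*(-5))*√(-10 + 3) = (-150 + 125*I*√5/2)*√(-7) = (-150 + 125*I*√5/2)*(I*√7) = I*√7*(-150 + 125*I*√5/2)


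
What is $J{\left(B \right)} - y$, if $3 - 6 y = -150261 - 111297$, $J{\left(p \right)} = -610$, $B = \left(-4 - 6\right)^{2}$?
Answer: $- \frac{88407}{2} \approx -44204.0$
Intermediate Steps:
$B = 100$ ($B = \left(-10\right)^{2} = 100$)
$y = \frac{87187}{2}$ ($y = \frac{1}{2} - \frac{-150261 - 111297}{6} = \frac{1}{2} - -43593 = \frac{1}{2} + 43593 = \frac{87187}{2} \approx 43594.0$)
$J{\left(B \right)} - y = -610 - \frac{87187}{2} = - \frac{88407}{2}$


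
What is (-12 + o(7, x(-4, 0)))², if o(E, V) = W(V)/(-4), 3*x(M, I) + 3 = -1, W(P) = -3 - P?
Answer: 19321/144 ≈ 134.17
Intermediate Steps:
x(M, I) = -4/3 (x(M, I) = -1 + (⅓)*(-1) = -1 - ⅓ = -4/3)
o(E, V) = ¾ + V/4 (o(E, V) = (-3 - V)/(-4) = (-3 - V)*(-¼) = ¾ + V/4)
(-12 + o(7, x(-4, 0)))² = (-12 + (¾ + (¼)*(-4/3)))² = (-12 + (¾ - ⅓))² = (-12 + 5/12)² = (-139/12)² = 19321/144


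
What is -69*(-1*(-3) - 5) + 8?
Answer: 146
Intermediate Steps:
-69*(-1*(-3) - 5) + 8 = -69*(3 - 5) + 8 = -69*(-2) + 8 = -23*(-6) + 8 = 138 + 8 = 146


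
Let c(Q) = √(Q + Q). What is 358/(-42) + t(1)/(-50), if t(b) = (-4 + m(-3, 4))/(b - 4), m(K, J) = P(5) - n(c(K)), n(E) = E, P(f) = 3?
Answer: -8957/1050 - I*√6/150 ≈ -8.5305 - 0.01633*I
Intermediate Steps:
c(Q) = √2*√Q (c(Q) = √(2*Q) = √2*√Q)
m(K, J) = 3 - √2*√K
t(b) = (-1 - I*√6)/(-4 + b) (t(b) = (-4 + (3 - √2*√(-3)))/(b - 4) = (-4 + (3 - √2*I*√3))/(-4 + b) = (-4 + (3 - I*√6))/(-4 + b) = (-1 - I*√6)/(-4 + b))
358/(-42) + t(1)/(-50) = 358/(-42) + ((-1 - I*√6)/(-4 + 1))/(-50) = 358*(-1/42) + ((-1 - I*√6)/(-3))*(-1/50) = -179/21 - (-1 - I*√6)/3*(-1/50) = -179/21 + (⅓ + I*√6/3)*(-1/50) = -179/21 + (-1/150 - I*√6/150) = -8957/1050 - I*√6/150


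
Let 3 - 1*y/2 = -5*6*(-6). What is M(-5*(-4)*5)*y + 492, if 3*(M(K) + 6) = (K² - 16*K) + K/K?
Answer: -988702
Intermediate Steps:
M(K) = -17/3 - 16*K/3 + K²/3 (M(K) = -6 + ((K² - 16*K) + K/K)/3 = -6 + ((K² - 16*K) + 1)/3 = -6 + (1 + K² - 16*K)/3 = -6 + (⅓ - 16*K/3 + K²/3) = -17/3 - 16*K/3 + K²/3)
y = -354 (y = 6 - 2*(-5*6)*(-6) = 6 - (-60)*(-6) = 6 - 2*180 = 6 - 360 = -354)
M(-5*(-4)*5)*y + 492 = (-17/3 - 16*(-5*(-4))*5/3 + (-5*(-4)*5)²/3)*(-354) + 492 = (-17/3 - 320*5/3 + (20*5)²/3)*(-354) + 492 = (-17/3 - 16/3*100 + (⅓)*100²)*(-354) + 492 = (-17/3 - 1600/3 + (⅓)*10000)*(-354) + 492 = (-17/3 - 1600/3 + 10000/3)*(-354) + 492 = (8383/3)*(-354) + 492 = -989194 + 492 = -988702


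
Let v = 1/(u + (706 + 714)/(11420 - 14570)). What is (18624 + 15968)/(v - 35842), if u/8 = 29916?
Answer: -2607827853376/2702063075561 ≈ -0.96513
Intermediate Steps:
u = 239328 (u = 8*29916 = 239328)
v = 315/75388178 (v = 1/(239328 + (706 + 714)/(11420 - 14570)) = 1/(239328 + 1420/(-3150)) = 1/(239328 + 1420*(-1/3150)) = 1/(239328 - 142/315) = 1/(75388178/315) = 315/75388178 ≈ 4.1784e-6)
(18624 + 15968)/(v - 35842) = (18624 + 15968)/(315/75388178 - 35842) = 34592/(-2702063075561/75388178) = 34592*(-75388178/2702063075561) = -2607827853376/2702063075561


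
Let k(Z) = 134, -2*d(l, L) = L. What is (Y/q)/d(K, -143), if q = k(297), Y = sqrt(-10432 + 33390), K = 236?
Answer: sqrt(22958)/9581 ≈ 0.015815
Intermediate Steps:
d(l, L) = -L/2
Y = sqrt(22958) ≈ 151.52
q = 134
(Y/q)/d(K, -143) = (sqrt(22958)/134)/((-1/2*(-143))) = (sqrt(22958)*(1/134))/(143/2) = (sqrt(22958)/134)*(2/143) = sqrt(22958)/9581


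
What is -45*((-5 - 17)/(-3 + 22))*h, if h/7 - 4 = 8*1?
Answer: 83160/19 ≈ 4376.8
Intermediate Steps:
h = 84 (h = 28 + 7*(8*1) = 28 + 7*8 = 28 + 56 = 84)
-45*((-5 - 17)/(-3 + 22))*h = -45*((-5 - 17)/(-3 + 22))*84 = -45*(-22/19)*84 = -(-990)*84/19 = -1*(-83160/19) = 83160/19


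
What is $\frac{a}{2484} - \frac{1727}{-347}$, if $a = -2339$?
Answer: $\frac{3478235}{861948} \approx 4.0353$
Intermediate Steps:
$\frac{a}{2484} - \frac{1727}{-347} = - \frac{2339}{2484} - \frac{1727}{-347} = \left(-2339\right) \frac{1}{2484} - - \frac{1727}{347} = - \frac{2339}{2484} + \frac{1727}{347} = \frac{3478235}{861948}$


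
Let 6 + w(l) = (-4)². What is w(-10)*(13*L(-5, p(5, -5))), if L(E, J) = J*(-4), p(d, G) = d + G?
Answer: 0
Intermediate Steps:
p(d, G) = G + d
L(E, J) = -4*J
w(l) = 10 (w(l) = -6 + (-4)² = -6 + 16 = 10)
w(-10)*(13*L(-5, p(5, -5))) = 10*(13*(-4*(-5 + 5))) = 10*(13*(-4*0)) = 10*(13*0) = 10*0 = 0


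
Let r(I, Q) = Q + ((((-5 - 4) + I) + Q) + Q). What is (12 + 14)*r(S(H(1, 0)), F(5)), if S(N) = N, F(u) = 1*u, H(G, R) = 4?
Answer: 260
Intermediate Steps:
F(u) = u
r(I, Q) = -9 + I + 3*Q (r(I, Q) = Q + (((-9 + I) + Q) + Q) = Q + ((-9 + I + Q) + Q) = Q + (-9 + I + 2*Q) = -9 + I + 3*Q)
(12 + 14)*r(S(H(1, 0)), F(5)) = (12 + 14)*(-9 + 4 + 3*5) = 26*(-9 + 4 + 15) = 26*10 = 260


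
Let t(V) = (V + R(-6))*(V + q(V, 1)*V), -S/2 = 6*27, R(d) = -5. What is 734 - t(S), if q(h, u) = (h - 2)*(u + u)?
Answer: 69394730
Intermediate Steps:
q(h, u) = 2*u*(-2 + h) (q(h, u) = (-2 + h)*(2*u) = 2*u*(-2 + h))
S = -324 (S = -12*27 = -2*162 = -324)
t(V) = (-5 + V)*(V + V*(-4 + 2*V)) (t(V) = (V - 5)*(V + (2*1*(-2 + V))*V) = (-5 + V)*(V + (-4 + 2*V)*V) = (-5 + V)*(V + V*(-4 + 2*V)))
734 - t(S) = 734 - (-324)*(15 - 13*(-324) + 2*(-324)²) = 734 - (-324)*(15 + 4212 + 2*104976) = 734 - (-324)*(15 + 4212 + 209952) = 734 - (-324)*214179 = 734 - 1*(-69393996) = 734 + 69393996 = 69394730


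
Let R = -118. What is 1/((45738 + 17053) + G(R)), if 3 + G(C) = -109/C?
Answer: 118/7409093 ≈ 1.5926e-5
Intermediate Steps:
G(C) = -3 - 109/C
1/((45738 + 17053) + G(R)) = 1/((45738 + 17053) + (-3 - 109/(-118))) = 1/(62791 + (-3 - 109*(-1/118))) = 1/(62791 + (-3 + 109/118)) = 1/(62791 - 245/118) = 1/(7409093/118) = 118/7409093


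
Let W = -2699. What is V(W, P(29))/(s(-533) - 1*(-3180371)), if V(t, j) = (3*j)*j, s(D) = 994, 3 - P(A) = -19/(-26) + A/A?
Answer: 33/21723260 ≈ 1.5191e-6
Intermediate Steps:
P(A) = 33/26 (P(A) = 3 - (-19/(-26) + A/A) = 3 - (-19*(-1/26) + 1) = 3 - (19/26 + 1) = 3 - 1*45/26 = 3 - 45/26 = 33/26)
V(t, j) = 3*j**2
V(W, P(29))/(s(-533) - 1*(-3180371)) = (3*(33/26)**2)/(994 - 1*(-3180371)) = (3*(1089/676))/(994 + 3180371) = (3267/676)/3181365 = (3267/676)*(1/3181365) = 33/21723260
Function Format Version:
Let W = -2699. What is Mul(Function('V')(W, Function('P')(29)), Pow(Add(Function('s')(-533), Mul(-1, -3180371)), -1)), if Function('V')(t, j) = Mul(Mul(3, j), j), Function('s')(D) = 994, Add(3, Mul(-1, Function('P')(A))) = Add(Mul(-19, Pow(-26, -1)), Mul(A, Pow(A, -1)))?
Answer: Rational(33, 21723260) ≈ 1.5191e-6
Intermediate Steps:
Function('P')(A) = Rational(33, 26) (Function('P')(A) = Add(3, Mul(-1, Add(Mul(-19, Pow(-26, -1)), Mul(A, Pow(A, -1))))) = Add(3, Mul(-1, Add(Mul(-19, Rational(-1, 26)), 1))) = Add(3, Mul(-1, Add(Rational(19, 26), 1))) = Add(3, Mul(-1, Rational(45, 26))) = Add(3, Rational(-45, 26)) = Rational(33, 26))
Function('V')(t, j) = Mul(3, Pow(j, 2))
Mul(Function('V')(W, Function('P')(29)), Pow(Add(Function('s')(-533), Mul(-1, -3180371)), -1)) = Mul(Mul(3, Pow(Rational(33, 26), 2)), Pow(Add(994, Mul(-1, -3180371)), -1)) = Mul(Mul(3, Rational(1089, 676)), Pow(Add(994, 3180371), -1)) = Mul(Rational(3267, 676), Pow(3181365, -1)) = Mul(Rational(3267, 676), Rational(1, 3181365)) = Rational(33, 21723260)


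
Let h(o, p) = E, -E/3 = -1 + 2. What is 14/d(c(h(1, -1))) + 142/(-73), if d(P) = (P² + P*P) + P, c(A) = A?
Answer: -1108/1095 ≈ -1.0119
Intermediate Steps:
E = -3 (E = -3*(-1 + 2) = -3*1 = -3)
h(o, p) = -3
d(P) = P + 2*P² (d(P) = (P² + P²) + P = 2*P² + P = P + 2*P²)
14/d(c(h(1, -1))) + 142/(-73) = 14/((-3*(1 + 2*(-3)))) + 142/(-73) = 14/((-3*(1 - 6))) + 142*(-1/73) = 14/((-3*(-5))) - 142/73 = 14/15 - 142/73 = -1108/1095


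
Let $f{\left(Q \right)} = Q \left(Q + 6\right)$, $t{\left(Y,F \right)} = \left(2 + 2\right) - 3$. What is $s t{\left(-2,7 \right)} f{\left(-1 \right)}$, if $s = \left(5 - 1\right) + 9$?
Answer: $-65$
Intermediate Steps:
$t{\left(Y,F \right)} = 1$ ($t{\left(Y,F \right)} = 4 - 3 = 1$)
$f{\left(Q \right)} = Q \left(6 + Q\right)$
$s = 13$ ($s = 4 + 9 = 13$)
$s t{\left(-2,7 \right)} f{\left(-1 \right)} = 13 \cdot 1 \left(- (6 - 1)\right) = 13 \left(\left(-1\right) 5\right) = 13 \left(-5\right) = -65$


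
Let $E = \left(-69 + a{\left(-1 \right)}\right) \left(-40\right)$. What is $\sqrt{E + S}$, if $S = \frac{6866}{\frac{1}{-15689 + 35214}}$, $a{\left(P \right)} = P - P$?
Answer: $\sqrt{134061410} \approx 11578.0$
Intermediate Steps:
$a{\left(P \right)} = 0$
$E = 2760$ ($E = \left(-69 + 0\right) \left(-40\right) = \left(-69\right) \left(-40\right) = 2760$)
$S = 134058650$ ($S = \frac{6866}{\frac{1}{19525}} = 6866 \frac{1}{\frac{1}{19525}} = 6866 \cdot 19525 = 134058650$)
$\sqrt{E + S} = \sqrt{2760 + 134058650} = \sqrt{134061410}$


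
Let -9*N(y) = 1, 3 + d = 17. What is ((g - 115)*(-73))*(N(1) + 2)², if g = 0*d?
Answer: 2426155/81 ≈ 29953.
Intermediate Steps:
d = 14 (d = -3 + 17 = 14)
N(y) = -⅑ (N(y) = -⅑*1 = -⅑)
g = 0 (g = 0*14 = 0)
((g - 115)*(-73))*(N(1) + 2)² = ((0 - 115)*(-73))*(-⅑ + 2)² = (-115*(-73))*(17/9)² = 8395*(289/81) = 2426155/81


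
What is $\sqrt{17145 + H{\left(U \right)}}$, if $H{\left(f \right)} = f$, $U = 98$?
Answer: $\sqrt{17243} \approx 131.31$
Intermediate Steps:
$\sqrt{17145 + H{\left(U \right)}} = \sqrt{17145 + 98} = \sqrt{17243}$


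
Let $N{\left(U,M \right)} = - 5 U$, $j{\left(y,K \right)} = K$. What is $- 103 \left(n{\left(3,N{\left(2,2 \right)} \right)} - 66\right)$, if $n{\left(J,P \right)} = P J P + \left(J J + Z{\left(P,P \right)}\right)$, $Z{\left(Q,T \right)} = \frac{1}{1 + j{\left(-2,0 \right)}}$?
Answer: $-25132$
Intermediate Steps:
$Z{\left(Q,T \right)} = 1$ ($Z{\left(Q,T \right)} = \frac{1}{1 + 0} = 1^{-1} = 1$)
$n{\left(J,P \right)} = 1 + J^{2} + J P^{2}$ ($n{\left(J,P \right)} = P J P + \left(J J + 1\right) = J P P + \left(J^{2} + 1\right) = J P^{2} + \left(1 + J^{2}\right) = 1 + J^{2} + J P^{2}$)
$- 103 \left(n{\left(3,N{\left(2,2 \right)} \right)} - 66\right) = - 103 \left(\left(1 + 3^{2} + 3 \left(\left(-5\right) 2\right)^{2}\right) - 66\right) = - 103 \left(\left(1 + 9 + 3 \left(-10\right)^{2}\right) - 66\right) = - 103 \left(\left(1 + 9 + 3 \cdot 100\right) - 66\right) = - 103 \left(\left(1 + 9 + 300\right) - 66\right) = - 103 \left(310 - 66\right) = \left(-103\right) 244 = -25132$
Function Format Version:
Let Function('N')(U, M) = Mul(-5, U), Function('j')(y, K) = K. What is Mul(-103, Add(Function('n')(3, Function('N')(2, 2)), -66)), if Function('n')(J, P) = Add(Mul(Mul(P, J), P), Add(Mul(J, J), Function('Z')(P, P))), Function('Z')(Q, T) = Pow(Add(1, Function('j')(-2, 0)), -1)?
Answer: -25132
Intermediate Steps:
Function('Z')(Q, T) = 1 (Function('Z')(Q, T) = Pow(Add(1, 0), -1) = Pow(1, -1) = 1)
Function('n')(J, P) = Add(1, Pow(J, 2), Mul(J, Pow(P, 2))) (Function('n')(J, P) = Add(Mul(Mul(P, J), P), Add(Mul(J, J), 1)) = Add(Mul(Mul(J, P), P), Add(Pow(J, 2), 1)) = Add(Mul(J, Pow(P, 2)), Add(1, Pow(J, 2))) = Add(1, Pow(J, 2), Mul(J, Pow(P, 2))))
Mul(-103, Add(Function('n')(3, Function('N')(2, 2)), -66)) = Mul(-103, Add(Add(1, Pow(3, 2), Mul(3, Pow(Mul(-5, 2), 2))), -66)) = Mul(-103, Add(Add(1, 9, Mul(3, Pow(-10, 2))), -66)) = Mul(-103, Add(Add(1, 9, Mul(3, 100)), -66)) = Mul(-103, Add(Add(1, 9, 300), -66)) = Mul(-103, Add(310, -66)) = Mul(-103, 244) = -25132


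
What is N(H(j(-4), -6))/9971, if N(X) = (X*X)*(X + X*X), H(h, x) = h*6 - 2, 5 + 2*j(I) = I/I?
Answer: 2744/767 ≈ 3.5776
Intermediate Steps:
j(I) = -2 (j(I) = -5/2 + (I/I)/2 = -5/2 + (½)*1 = -5/2 + ½ = -2)
H(h, x) = -2 + 6*h (H(h, x) = 6*h - 2 = -2 + 6*h)
N(X) = X²*(X + X²)
N(H(j(-4), -6))/9971 = ((-2 + 6*(-2))³*(1 + (-2 + 6*(-2))))/9971 = ((-2 - 12)³*(1 + (-2 - 12)))*(1/9971) = ((-14)³*(1 - 14))*(1/9971) = -2744*(-13)*(1/9971) = 35672*(1/9971) = 2744/767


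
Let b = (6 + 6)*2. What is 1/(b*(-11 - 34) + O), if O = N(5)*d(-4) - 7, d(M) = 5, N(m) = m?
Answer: -1/1062 ≈ -0.00094162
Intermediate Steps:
b = 24 (b = 12*2 = 24)
O = 18 (O = 5*5 - 7 = 25 - 7 = 18)
1/(b*(-11 - 34) + O) = 1/(24*(-11 - 34) + 18) = 1/(24*(-45) + 18) = 1/(-1080 + 18) = 1/(-1062) = -1/1062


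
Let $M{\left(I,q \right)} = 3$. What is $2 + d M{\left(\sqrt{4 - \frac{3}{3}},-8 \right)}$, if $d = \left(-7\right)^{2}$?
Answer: $149$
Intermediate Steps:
$d = 49$
$2 + d M{\left(\sqrt{4 - \frac{3}{3}},-8 \right)} = 2 + 49 \cdot 3 = 2 + 147 = 149$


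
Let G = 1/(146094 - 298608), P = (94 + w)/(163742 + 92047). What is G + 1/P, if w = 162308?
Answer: 3250936762/2064048219 ≈ 1.5750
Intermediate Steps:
P = 54134/85263 (P = (94 + 162308)/(163742 + 92047) = 162402/255789 = 162402*(1/255789) = 54134/85263 ≈ 0.63491)
G = -1/152514 (G = 1/(-152514) = -1/152514 ≈ -6.5568e-6)
G + 1/P = -1/152514 + 1/(54134/85263) = -1/152514 + 85263/54134 = 3250936762/2064048219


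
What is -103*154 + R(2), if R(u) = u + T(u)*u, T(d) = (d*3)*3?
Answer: -15824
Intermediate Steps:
T(d) = 9*d (T(d) = (3*d)*3 = 9*d)
R(u) = u + 9*u² (R(u) = u + (9*u)*u = u + 9*u²)
-103*154 + R(2) = -103*154 + 2*(1 + 9*2) = -15862 + 2*(1 + 18) = -15862 + 2*19 = -15862 + 38 = -15824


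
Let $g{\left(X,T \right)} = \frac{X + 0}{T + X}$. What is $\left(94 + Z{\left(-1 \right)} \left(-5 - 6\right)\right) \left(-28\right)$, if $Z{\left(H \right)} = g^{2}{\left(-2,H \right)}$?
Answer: $- \frac{22456}{9} \approx -2495.1$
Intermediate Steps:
$g{\left(X,T \right)} = \frac{X}{T + X}$
$Z{\left(H \right)} = \frac{4}{\left(-2 + H\right)^{2}}$ ($Z{\left(H \right)} = \left(- \frac{2}{H - 2}\right)^{2} = \left(- \frac{2}{-2 + H}\right)^{2} = \frac{4}{\left(-2 + H\right)^{2}}$)
$\left(94 + Z{\left(-1 \right)} \left(-5 - 6\right)\right) \left(-28\right) = \left(94 + \frac{4}{\left(-2 - 1\right)^{2}} \left(-5 - 6\right)\right) \left(-28\right) = \left(94 + \frac{4}{9} \left(-11\right)\right) \left(-28\right) = \left(94 - \frac{44}{9}\right) \left(-28\right) = \frac{802}{9} \left(-28\right) = - \frac{22456}{9}$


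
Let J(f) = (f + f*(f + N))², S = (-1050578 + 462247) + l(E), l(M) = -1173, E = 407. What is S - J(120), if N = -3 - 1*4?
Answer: -187731904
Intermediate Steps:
N = -7 (N = -3 - 4 = -7)
S = -589504 (S = (-1050578 + 462247) - 1173 = -588331 - 1173 = -589504)
J(f) = (f + f*(-7 + f))² (J(f) = (f + f*(f - 7))² = (f + f*(-7 + f))²)
S - J(120) = -589504 - 120²*(-6 + 120)² = -589504 - 14400*114² = -589504 - 14400*12996 = -589504 - 1*187142400 = -589504 - 187142400 = -187731904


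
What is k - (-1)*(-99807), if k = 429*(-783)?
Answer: -435714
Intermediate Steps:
k = -335907
k - (-1)*(-99807) = -335907 - (-1)*(-99807) = -335907 - 1*99807 = -335907 - 99807 = -435714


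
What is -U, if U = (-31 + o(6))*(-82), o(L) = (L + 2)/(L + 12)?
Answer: -22550/9 ≈ -2505.6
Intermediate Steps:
o(L) = (2 + L)/(12 + L)
U = 22550/9 (U = (-31 + (2 + 6)/(12 + 6))*(-82) = (-31 + 8/18)*(-82) = (-31 + (1/18)*8)*(-82) = (-31 + 4/9)*(-82) = -275/9*(-82) = 22550/9 ≈ 2505.6)
-U = -1*22550/9 = -22550/9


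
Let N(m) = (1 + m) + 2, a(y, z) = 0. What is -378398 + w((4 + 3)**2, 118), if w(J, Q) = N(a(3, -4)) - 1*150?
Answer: -378545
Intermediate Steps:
N(m) = 3 + m
w(J, Q) = -147 (w(J, Q) = (3 + 0) - 1*150 = 3 - 150 = -147)
-378398 + w((4 + 3)**2, 118) = -378398 - 147 = -378545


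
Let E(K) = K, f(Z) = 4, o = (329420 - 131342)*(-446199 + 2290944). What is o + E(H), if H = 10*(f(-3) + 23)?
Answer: 365403400380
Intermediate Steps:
o = 365403400110 (o = 198078*1844745 = 365403400110)
H = 270 (H = 10*(4 + 23) = 10*27 = 270)
o + E(H) = 365403400110 + 270 = 365403400380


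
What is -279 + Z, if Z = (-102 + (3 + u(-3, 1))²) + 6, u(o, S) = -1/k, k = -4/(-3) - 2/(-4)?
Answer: -44646/121 ≈ -368.98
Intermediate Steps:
k = 11/6 (k = -4*(-⅓) - 2*(-¼) = 4/3 + ½ = 11/6 ≈ 1.8333)
u(o, S) = -6/11 (u(o, S) = -1/11/6 = -1*6/11 = -6/11)
Z = -10887/121 (Z = (-102 + (3 - 6/11)²) + 6 = (-102 + (27/11)²) + 6 = (-102 + 729/121) + 6 = -11613/121 + 6 = -10887/121 ≈ -89.975)
-279 + Z = -279 - 10887/121 = -44646/121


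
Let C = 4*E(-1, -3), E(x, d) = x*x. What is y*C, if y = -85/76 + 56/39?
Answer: 941/741 ≈ 1.2699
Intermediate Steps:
E(x, d) = x²
C = 4 (C = 4*(-1)² = 4*1 = 4)
y = 941/2964 (y = -85*1/76 + 56*(1/39) = -85/76 + 56/39 = 941/2964 ≈ 0.31748)
y*C = (941/2964)*4 = 941/741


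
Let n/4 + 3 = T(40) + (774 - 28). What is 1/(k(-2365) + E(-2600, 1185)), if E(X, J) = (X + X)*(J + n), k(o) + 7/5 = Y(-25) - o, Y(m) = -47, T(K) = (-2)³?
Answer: -5/107238417 ≈ -4.6625e-8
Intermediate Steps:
T(K) = -8
n = 2940 (n = -12 + 4*(-8 + (774 - 28)) = -12 + 4*(-8 + 746) = -12 + 4*738 = -12 + 2952 = 2940)
k(o) = -242/5 - o (k(o) = -7/5 + (-47 - o) = -242/5 - o)
E(X, J) = 2*X*(2940 + J) (E(X, J) = (X + X)*(J + 2940) = (2*X)*(2940 + J) = 2*X*(2940 + J))
1/(k(-2365) + E(-2600, 1185)) = 1/((-242/5 - 1*(-2365)) + 2*(-2600)*(2940 + 1185)) = 1/((-242/5 + 2365) + 2*(-2600)*4125) = 1/(11583/5 - 21450000) = 1/(-107238417/5) = -5/107238417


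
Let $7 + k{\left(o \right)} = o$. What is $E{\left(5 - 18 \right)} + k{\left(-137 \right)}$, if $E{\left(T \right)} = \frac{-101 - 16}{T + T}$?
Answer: $- \frac{279}{2} \approx -139.5$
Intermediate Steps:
$k{\left(o \right)} = -7 + o$
$E{\left(T \right)} = - \frac{117}{2 T}$
$E{\left(5 - 18 \right)} + k{\left(-137 \right)} = - \frac{117}{2 \left(5 - 18\right)} - 144 = - \frac{117}{2 \left(-13\right)} - 144 = \left(- \frac{117}{2}\right) \left(- \frac{1}{13}\right) - 144 = \frac{9}{2} - 144 = - \frac{279}{2}$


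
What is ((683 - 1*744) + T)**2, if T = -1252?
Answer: 1723969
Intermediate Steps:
((683 - 1*744) + T)**2 = ((683 - 1*744) - 1252)**2 = ((683 - 744) - 1252)**2 = (-61 - 1252)**2 = (-1313)**2 = 1723969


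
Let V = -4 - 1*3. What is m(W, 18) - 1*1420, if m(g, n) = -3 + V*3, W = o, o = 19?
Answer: -1444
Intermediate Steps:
V = -7 (V = -4 - 3 = -7)
W = 19
m(g, n) = -24 (m(g, n) = -3 - 7*3 = -3 - 21 = -24)
m(W, 18) - 1*1420 = -24 - 1*1420 = -24 - 1420 = -1444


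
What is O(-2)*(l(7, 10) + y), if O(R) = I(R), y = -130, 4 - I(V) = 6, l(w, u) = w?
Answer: 246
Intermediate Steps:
I(V) = -2 (I(V) = 4 - 1*6 = 4 - 6 = -2)
O(R) = -2
O(-2)*(l(7, 10) + y) = -2*(7 - 130) = -2*(-123) = 246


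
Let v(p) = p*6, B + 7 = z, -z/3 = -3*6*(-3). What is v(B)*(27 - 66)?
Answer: 39546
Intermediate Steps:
z = -162 (z = -3*(-3*6)*(-3) = -(-54)*(-3) = -3*54 = -162)
B = -169 (B = -7 - 162 = -169)
v(p) = 6*p
v(B)*(27 - 66) = (6*(-169))*(27 - 66) = -1014*(-39) = 39546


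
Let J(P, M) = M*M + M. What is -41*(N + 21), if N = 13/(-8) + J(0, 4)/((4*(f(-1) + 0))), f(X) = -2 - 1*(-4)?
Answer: -7175/8 ≈ -896.88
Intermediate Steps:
f(X) = 2 (f(X) = -2 + 4 = 2)
J(P, M) = M + M² (J(P, M) = M² + M = M + M²)
N = 7/8 (N = 13/(-8) + (4*(1 + 4))/((4*(2 + 0))) = 13*(-⅛) + (4*5)/((4*2)) = -13/8 + 20/8 = -13/8 + 20*(⅛) = -13/8 + 5/2 = 7/8 ≈ 0.87500)
-41*(N + 21) = -41*(7/8 + 21) = -41*175/8 = -7175/8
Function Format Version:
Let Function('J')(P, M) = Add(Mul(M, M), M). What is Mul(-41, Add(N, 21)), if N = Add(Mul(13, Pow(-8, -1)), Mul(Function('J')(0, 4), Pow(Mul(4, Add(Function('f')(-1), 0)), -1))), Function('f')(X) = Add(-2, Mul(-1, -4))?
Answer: Rational(-7175, 8) ≈ -896.88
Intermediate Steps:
Function('f')(X) = 2 (Function('f')(X) = Add(-2, 4) = 2)
Function('J')(P, M) = Add(M, Pow(M, 2)) (Function('J')(P, M) = Add(Pow(M, 2), M) = Add(M, Pow(M, 2)))
N = Rational(7, 8) (N = Add(Mul(13, Pow(-8, -1)), Mul(Mul(4, Add(1, 4)), Pow(Mul(4, Add(2, 0)), -1))) = Add(Mul(13, Rational(-1, 8)), Mul(Mul(4, 5), Pow(Mul(4, 2), -1))) = Add(Rational(-13, 8), Mul(20, Pow(8, -1))) = Add(Rational(-13, 8), Mul(20, Rational(1, 8))) = Add(Rational(-13, 8), Rational(5, 2)) = Rational(7, 8) ≈ 0.87500)
Mul(-41, Add(N, 21)) = Mul(-41, Add(Rational(7, 8), 21)) = Mul(-41, Rational(175, 8)) = Rational(-7175, 8)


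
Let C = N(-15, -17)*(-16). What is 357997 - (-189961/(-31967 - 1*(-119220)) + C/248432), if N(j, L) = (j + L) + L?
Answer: 485009165415057/1354777331 ≈ 3.5800e+5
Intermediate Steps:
N(j, L) = j + 2*L (N(j, L) = (L + j) + L = j + 2*L)
C = 784 (C = (-15 + 2*(-17))*(-16) = (-15 - 34)*(-16) = -49*(-16) = 784)
357997 - (-189961/(-31967 - 1*(-119220)) + C/248432) = 357997 - (-189961/(-31967 - 1*(-119220)) + 784/248432) = 357997 - (-189961/(-31967 + 119220) + 784*(1/248432)) = 357997 - (-189961/87253 + 49/15527) = 357997 - 1*(-2945249050/1354777331) = 357997 + 2945249050/1354777331 = 485009165415057/1354777331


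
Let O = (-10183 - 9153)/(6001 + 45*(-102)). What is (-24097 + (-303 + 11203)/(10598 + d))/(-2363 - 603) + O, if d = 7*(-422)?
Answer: -22312569437/3998792343 ≈ -5.5798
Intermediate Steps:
d = -2954
O = -19336/1411 (O = -19336/(6001 - 4590) = -19336/1411 ≈ -13.704)
(-24097 + (-303 + 11203)/(10598 + d))/(-2363 - 603) + O = (-24097 + (-303 + 11203)/(10598 - 2954))/(-2363 - 603) - 19336/1411 = (-24097 + 10900/7644)/(-2966) - 19336/1411 = (-24097 + 10900*(1/7644))*(-1/2966) - 19336/1411 = (-24097 + 2725/1911)*(-1/2966) - 19336/1411 = -46046642/1911*(-1/2966) - 19336/1411 = 23023321/2834013 - 19336/1411 = -22312569437/3998792343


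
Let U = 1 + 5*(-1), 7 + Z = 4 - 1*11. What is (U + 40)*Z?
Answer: -504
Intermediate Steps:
Z = -14 (Z = -7 + (4 - 1*11) = -7 + (4 - 11) = -7 - 7 = -14)
U = -4 (U = 1 - 5 = -4)
(U + 40)*Z = (-4 + 40)*(-14) = 36*(-14) = -504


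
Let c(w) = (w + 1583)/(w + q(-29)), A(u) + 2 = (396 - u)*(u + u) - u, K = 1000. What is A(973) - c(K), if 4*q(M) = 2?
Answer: -749587661/667 ≈ -1.1238e+6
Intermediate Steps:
q(M) = 1/2 (q(M) = (1/4)*2 = 1/2)
A(u) = -2 - u + 2*u*(396 - u) (A(u) = -2 + ((396 - u)*(u + u) - u) = -2 + ((396 - u)*(2*u) - u) = -2 + (2*u*(396 - u) - u) = -2 + (-u + 2*u*(396 - u)) = -2 - u + 2*u*(396 - u))
c(w) = (1583 + w)/(1/2 + w) (c(w) = (w + 1583)/(w + 1/2) = (1583 + w)/(1/2 + w))
A(973) - c(K) = (-2 - 2*973**2 + 791*973) - 2*(1583 + 1000)/(1 + 2*1000) = (-2 - 2*946729 + 769643) - 2*2583/(1 + 2000) = (-2 - 1893458 + 769643) - 2*2583/2001 = -1123817 - 2*2583/2001 = -1123817 - 1*1722/667 = -1123817 - 1722/667 = -749587661/667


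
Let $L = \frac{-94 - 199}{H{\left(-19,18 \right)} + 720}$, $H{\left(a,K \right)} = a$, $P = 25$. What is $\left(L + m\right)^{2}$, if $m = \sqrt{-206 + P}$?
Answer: $\frac{\left(293 - 701 i \sqrt{181}\right)^{2}}{491401} \approx -180.83 - 11.247 i$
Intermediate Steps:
$m = i \sqrt{181}$ ($m = \sqrt{-206 + 25} = \sqrt{-181} = i \sqrt{181} \approx 13.454 i$)
$L = - \frac{293}{701}$ ($L = \frac{-94 - 199}{-19 + 720} = - \frac{293}{701} \approx -0.41797$)
$\left(L + m\right)^{2} = \left(- \frac{293}{701} + i \sqrt{181}\right)^{2}$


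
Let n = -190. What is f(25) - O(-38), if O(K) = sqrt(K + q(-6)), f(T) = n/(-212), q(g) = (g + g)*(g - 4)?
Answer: 95/106 - sqrt(82) ≈ -8.1592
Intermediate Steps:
q(g) = 2*g*(-4 + g) (q(g) = (2*g)*(-4 + g) = 2*g*(-4 + g))
f(T) = 95/106 (f(T) = -190/(-212) = -190*(-1/212) = 95/106)
O(K) = sqrt(120 + K) (O(K) = sqrt(K + 2*(-6)*(-4 - 6)) = sqrt(K + 2*(-6)*(-10)) = sqrt(K + 120) = sqrt(120 + K))
f(25) - O(-38) = 95/106 - sqrt(120 - 38) = 95/106 - sqrt(82)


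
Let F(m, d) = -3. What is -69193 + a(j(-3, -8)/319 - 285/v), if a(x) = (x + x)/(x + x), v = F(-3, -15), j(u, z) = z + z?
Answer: -69192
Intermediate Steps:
j(u, z) = 2*z
v = -3
a(x) = 1 (a(x) = (2*x)/((2*x)) = (2*x)*(1/(2*x)) = 1)
-69193 + a(j(-3, -8)/319 - 285/v) = -69193 + 1 = -69192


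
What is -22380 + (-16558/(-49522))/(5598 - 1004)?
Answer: -2545770512641/113752034 ≈ -22380.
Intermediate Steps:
-22380 + (-16558/(-49522))/(5598 - 1004) = -22380 - 16558*(-1/49522)/4594 = -22380 + (8279/24761)*(1/4594) = -22380 + 8279/113752034 = -2545770512641/113752034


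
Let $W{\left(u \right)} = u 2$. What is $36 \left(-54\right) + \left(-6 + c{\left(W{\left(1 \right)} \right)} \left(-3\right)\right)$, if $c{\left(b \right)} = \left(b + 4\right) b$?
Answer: $-1986$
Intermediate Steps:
$W{\left(u \right)} = 2 u$
$c{\left(b \right)} = b \left(4 + b\right)$ ($c{\left(b \right)} = \left(4 + b\right) b = b \left(4 + b\right)$)
$36 \left(-54\right) + \left(-6 + c{\left(W{\left(1 \right)} \right)} \left(-3\right)\right) = 36 \left(-54\right) + \left(-6 + 2 \cdot 1 \left(4 + 2 \cdot 1\right) \left(-3\right)\right) = -1944 + \left(-6 + 2 \left(4 + 2\right) \left(-3\right)\right) = -1944 + \left(-6 + 2 \cdot 6 \left(-3\right)\right) = -1944 + \left(-6 + 12 \left(-3\right)\right) = -1944 - 42 = -1986$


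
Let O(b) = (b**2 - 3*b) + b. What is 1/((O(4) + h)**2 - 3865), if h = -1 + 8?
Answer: -1/3640 ≈ -0.00027473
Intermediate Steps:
h = 7
O(b) = b**2 - 2*b
1/((O(4) + h)**2 - 3865) = 1/((4*(-2 + 4) + 7)**2 - 3865) = 1/((4*2 + 7)**2 - 3865) = 1/((8 + 7)**2 - 3865) = 1/(15**2 - 3865) = 1/(225 - 3865) = 1/(-3640) = -1/3640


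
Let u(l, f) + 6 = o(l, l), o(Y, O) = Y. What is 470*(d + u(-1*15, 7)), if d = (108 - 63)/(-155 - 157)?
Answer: -516765/52 ≈ -9937.8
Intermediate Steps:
d = -15/104 (d = 45/(-312) = 45*(-1/312) = -15/104 ≈ -0.14423)
u(l, f) = -6 + l
470*(d + u(-1*15, 7)) = 470*(-15/104 + (-6 - 1*15)) = 470*(-15/104 + (-6 - 15)) = 470*(-15/104 - 21) = 470*(-2199/104) = -516765/52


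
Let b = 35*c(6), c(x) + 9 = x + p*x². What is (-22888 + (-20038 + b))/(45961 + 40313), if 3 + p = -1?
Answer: -48071/86274 ≈ -0.55719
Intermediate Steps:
p = -4 (p = -3 - 1 = -4)
c(x) = -9 + x - 4*x² (c(x) = -9 + (x - 4*x²) = -9 + x - 4*x²)
b = -5145 (b = 35*(-9 + 6 - 4*6²) = 35*(-9 + 6 - 4*36) = 35*(-9 + 6 - 144) = 35*(-147) = -5145)
(-22888 + (-20038 + b))/(45961 + 40313) = (-22888 + (-20038 - 5145))/(45961 + 40313) = (-22888 - 25183)/86274 = -48071*1/86274 = -48071/86274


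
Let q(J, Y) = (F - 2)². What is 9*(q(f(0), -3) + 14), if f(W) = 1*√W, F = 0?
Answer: 162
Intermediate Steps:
f(W) = √W
q(J, Y) = 4 (q(J, Y) = (0 - 2)² = (-2)² = 4)
9*(q(f(0), -3) + 14) = 9*(4 + 14) = 9*18 = 162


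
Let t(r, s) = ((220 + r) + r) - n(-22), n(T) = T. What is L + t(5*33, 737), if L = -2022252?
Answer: -2021680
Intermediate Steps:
t(r, s) = 242 + 2*r (t(r, s) = ((220 + r) + r) - 1*(-22) = (220 + 2*r) + 22 = 242 + 2*r)
L + t(5*33, 737) = -2022252 + (242 + 2*(5*33)) = -2022252 + (242 + 2*165) = -2022252 + (242 + 330) = -2022252 + 572 = -2021680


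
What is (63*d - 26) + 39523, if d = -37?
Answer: 37166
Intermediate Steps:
(63*d - 26) + 39523 = (63*(-37) - 26) + 39523 = (-2331 - 26) + 39523 = -2357 + 39523 = 37166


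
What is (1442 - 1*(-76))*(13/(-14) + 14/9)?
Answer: 19987/21 ≈ 951.76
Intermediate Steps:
(1442 - 1*(-76))*(13/(-14) + 14/9) = (1442 + 76)*(13*(-1/14) + 14*(⅑)) = 1518*(-13/14 + 14/9) = 1518*(79/126) = 19987/21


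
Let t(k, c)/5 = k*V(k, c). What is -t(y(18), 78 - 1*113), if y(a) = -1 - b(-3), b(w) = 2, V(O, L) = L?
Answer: -525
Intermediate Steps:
y(a) = -3 (y(a) = -1 - 1*2 = -1 - 2 = -3)
t(k, c) = 5*c*k (t(k, c) = 5*(k*c) = 5*(c*k) = 5*c*k)
-t(y(18), 78 - 1*113) = -5*(78 - 1*113)*(-3) = -5*(78 - 113)*(-3) = -5*(-35)*(-3) = -1*525 = -525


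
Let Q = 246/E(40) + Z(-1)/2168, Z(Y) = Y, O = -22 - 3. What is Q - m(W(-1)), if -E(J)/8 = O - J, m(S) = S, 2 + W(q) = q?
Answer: 489361/140920 ≈ 3.4726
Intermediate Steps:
W(q) = -2 + q
O = -25
E(J) = 200 + 8*J (E(J) = -8*(-25 - J) = 200 + 8*J)
Q = 66601/140920 (Q = 246/(200 + 8*40) - 1/2168 = 246/(200 + 320) - 1*1/2168 = 246/520 - 1/2168 = 246*(1/520) - 1/2168 = 123/260 - 1/2168 = 66601/140920 ≈ 0.47262)
Q - m(W(-1)) = 66601/140920 - (-2 - 1) = 66601/140920 - 1*(-3) = 66601/140920 + 3 = 489361/140920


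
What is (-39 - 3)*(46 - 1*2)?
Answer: -1848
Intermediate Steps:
(-39 - 3)*(46 - 1*2) = -42*(46 - 2) = -42*44 = -1848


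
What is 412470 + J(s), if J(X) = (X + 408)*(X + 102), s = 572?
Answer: 1072990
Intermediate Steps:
J(X) = (102 + X)*(408 + X) (J(X) = (408 + X)*(102 + X) = (102 + X)*(408 + X))
412470 + J(s) = 412470 + (41616 + 572² + 510*572) = 412470 + (41616 + 327184 + 291720) = 412470 + 660520 = 1072990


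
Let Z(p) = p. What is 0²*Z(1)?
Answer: 0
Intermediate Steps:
0²*Z(1) = 0²*1 = 0*1 = 0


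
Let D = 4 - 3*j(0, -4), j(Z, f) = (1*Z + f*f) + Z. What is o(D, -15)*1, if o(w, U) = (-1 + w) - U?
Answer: -30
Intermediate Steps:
j(Z, f) = f² + 2*Z (j(Z, f) = (Z + f²) + Z = f² + 2*Z)
D = -44 (D = 4 - 3*((-4)² + 2*0) = 4 - 3*(16 + 0) = 4 - 3*16 = 4 - 48 = -44)
o(w, U) = -1 + w - U
o(D, -15)*1 = (-1 - 44 - 1*(-15))*1 = (-1 - 44 + 15)*1 = -30*1 = -30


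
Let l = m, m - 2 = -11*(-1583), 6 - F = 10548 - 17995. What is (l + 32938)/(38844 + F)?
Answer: 50353/46297 ≈ 1.0876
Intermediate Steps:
F = 7453 (F = 6 - (10548 - 17995) = 6 - 1*(-7447) = 6 + 7447 = 7453)
m = 17415 (m = 2 - 11*(-1583) = 2 + 17413 = 17415)
l = 17415
(l + 32938)/(38844 + F) = (17415 + 32938)/(38844 + 7453) = 50353/46297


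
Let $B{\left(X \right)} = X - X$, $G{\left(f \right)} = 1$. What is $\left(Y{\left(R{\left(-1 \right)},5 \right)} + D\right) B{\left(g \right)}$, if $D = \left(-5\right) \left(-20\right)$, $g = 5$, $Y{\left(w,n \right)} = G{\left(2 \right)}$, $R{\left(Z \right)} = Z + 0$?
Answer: $0$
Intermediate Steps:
$R{\left(Z \right)} = Z$
$Y{\left(w,n \right)} = 1$
$D = 100$
$B{\left(X \right)} = 0$
$\left(Y{\left(R{\left(-1 \right)},5 \right)} + D\right) B{\left(g \right)} = \left(1 + 100\right) 0 = 101 \cdot 0 = 0$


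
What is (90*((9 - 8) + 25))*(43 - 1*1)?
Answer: 98280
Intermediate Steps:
(90*((9 - 8) + 25))*(43 - 1*1) = (90*(1 + 25))*(43 - 1) = (90*26)*42 = 2340*42 = 98280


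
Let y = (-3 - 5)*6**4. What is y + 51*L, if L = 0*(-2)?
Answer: -10368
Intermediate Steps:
L = 0
y = -10368 (y = -8*1296 = -10368)
y + 51*L = -10368 + 51*0 = -10368 + 0 = -10368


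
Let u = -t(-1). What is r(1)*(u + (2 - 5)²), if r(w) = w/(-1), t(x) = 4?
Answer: -5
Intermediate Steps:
r(w) = -w (r(w) = w*(-1) = -w)
u = -4 (u = -1*4 = -4)
r(1)*(u + (2 - 5)²) = (-1*1)*(-4 + (2 - 5)²) = -(-4 + (-3)²) = -(-4 + 9) = -1*5 = -5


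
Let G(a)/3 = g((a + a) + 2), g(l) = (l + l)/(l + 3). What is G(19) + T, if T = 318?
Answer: 13914/43 ≈ 323.58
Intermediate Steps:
g(l) = 2*l/(3 + l) (g(l) = (2*l)/(3 + l) = 2*l/(3 + l))
G(a) = 6*(2 + 2*a)/(5 + 2*a) (G(a) = 3*(2*((a + a) + 2)/(3 + ((a + a) + 2))) = 3*(2*(2*a + 2)/(3 + (2*a + 2))) = 3*(2*(2 + 2*a)/(3 + (2 + 2*a))) = 3*(2*(2 + 2*a)/(5 + 2*a)) = 6*(2 + 2*a)/(5 + 2*a))
G(19) + T = 12*(1 + 19)/(5 + 2*19) + 318 = 12*20/(5 + 38) + 318 = 12*20/43 + 318 = 12*(1/43)*20 + 318 = 240/43 + 318 = 13914/43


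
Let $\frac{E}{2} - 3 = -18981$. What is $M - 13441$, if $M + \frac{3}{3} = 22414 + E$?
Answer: $-28984$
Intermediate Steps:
$E = -37956$ ($E = 6 + 2 \left(-18981\right) = 6 - 37962 = -37956$)
$M = -15543$ ($M = -1 + \left(22414 - 37956\right) = -1 - 15542 = -15543$)
$M - 13441 = -15543 - 13441 = -28984$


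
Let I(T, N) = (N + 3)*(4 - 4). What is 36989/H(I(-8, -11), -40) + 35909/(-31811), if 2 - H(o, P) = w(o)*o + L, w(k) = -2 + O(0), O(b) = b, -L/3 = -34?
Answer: -1180247979/3181100 ≈ -371.02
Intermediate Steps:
L = 102 (L = -3*(-34) = 102)
I(T, N) = 0 (I(T, N) = (3 + N)*0 = 0)
w(k) = -2 (w(k) = -2 + 0 = -2)
H(o, P) = -100 + 2*o (H(o, P) = 2 - (-2*o + 102) = 2 - (102 - 2*o) = 2 + (-102 + 2*o) = -100 + 2*o)
36989/H(I(-8, -11), -40) + 35909/(-31811) = 36989/(-100 + 2*0) + 35909/(-31811) = 36989/(-100 + 0) + 35909*(-1/31811) = 36989/(-100) - 35909/31811 = 36989*(-1/100) - 35909/31811 = -36989/100 - 35909/31811 = -1180247979/3181100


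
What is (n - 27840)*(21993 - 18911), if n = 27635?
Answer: -631810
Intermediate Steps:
(n - 27840)*(21993 - 18911) = (27635 - 27840)*(21993 - 18911) = -205*3082 = -631810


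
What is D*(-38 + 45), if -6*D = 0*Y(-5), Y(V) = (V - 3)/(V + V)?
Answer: 0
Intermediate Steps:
Y(V) = (-3 + V)/(2*V) (Y(V) = (-3 + V)/((2*V)) = (-3 + V)*(1/(2*V)) = (-3 + V)/(2*V))
D = 0 (D = -0*(1/2)*(-3 - 5)/(-5) = -0*(1/2)*(-1/5)*(-8) = -0*4/5 = -1/6*0 = 0)
D*(-38 + 45) = 0*(-38 + 45) = 0*7 = 0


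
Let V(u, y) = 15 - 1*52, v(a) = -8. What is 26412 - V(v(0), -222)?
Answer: 26449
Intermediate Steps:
V(u, y) = -37 (V(u, y) = 15 - 52 = -37)
26412 - V(v(0), -222) = 26412 - 1*(-37) = 26412 + 37 = 26449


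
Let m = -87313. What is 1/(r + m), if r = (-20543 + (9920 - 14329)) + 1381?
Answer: -1/110884 ≈ -9.0184e-6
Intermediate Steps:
r = -23571 (r = (-20543 - 4409) + 1381 = -24952 + 1381 = -23571)
1/(r + m) = 1/(-23571 - 87313) = 1/(-110884) = -1/110884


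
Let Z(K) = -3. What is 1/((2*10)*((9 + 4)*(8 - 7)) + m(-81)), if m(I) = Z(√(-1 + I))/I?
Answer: 27/7021 ≈ 0.0038456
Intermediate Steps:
m(I) = -3/I
1/((2*10)*((9 + 4)*(8 - 7)) + m(-81)) = 1/((2*10)*((9 + 4)*(8 - 7)) - 3/(-81)) = 1/(20*(13*1) - 3*(-1/81)) = 1/(20*13 + 1/27) = 1/(260 + 1/27) = 1/(7021/27) = 27/7021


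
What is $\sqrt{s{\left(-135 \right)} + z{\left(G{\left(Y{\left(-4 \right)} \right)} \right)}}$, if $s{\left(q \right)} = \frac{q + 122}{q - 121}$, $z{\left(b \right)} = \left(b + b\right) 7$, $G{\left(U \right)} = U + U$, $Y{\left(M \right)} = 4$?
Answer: $\frac{\sqrt{28685}}{16} \approx 10.585$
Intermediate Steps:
$G{\left(U \right)} = 2 U$
$z{\left(b \right)} = 14 b$ ($z{\left(b \right)} = 2 b 7 = 14 b$)
$s{\left(q \right)} = \frac{122 + q}{-121 + q}$
$\sqrt{s{\left(-135 \right)} + z{\left(G{\left(Y{\left(-4 \right)} \right)} \right)}} = \sqrt{\frac{122 - 135}{-121 - 135} + 14 \cdot 2 \cdot 4} = \sqrt{\frac{1}{-256} \left(-13\right) + 14 \cdot 8} = \sqrt{\left(- \frac{1}{256}\right) \left(-13\right) + 112} = \sqrt{\frac{13}{256} + 112} = \sqrt{\frac{28685}{256}} = \frac{\sqrt{28685}}{16}$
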